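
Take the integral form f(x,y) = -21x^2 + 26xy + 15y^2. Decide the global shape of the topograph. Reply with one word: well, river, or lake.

D = b²−4ac = 26² − 4·(-21)·15 = 1936
D = 44² is a perfect square ⇒ form factors over ℤ ⇒ lakes

lake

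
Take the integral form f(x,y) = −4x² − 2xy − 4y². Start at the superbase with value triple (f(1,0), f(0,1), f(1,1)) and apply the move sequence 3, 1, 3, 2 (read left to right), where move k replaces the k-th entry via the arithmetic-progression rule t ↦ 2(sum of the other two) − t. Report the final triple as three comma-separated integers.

start (-4,-4,-10) = (f(1,0),f(0,1),f(1,1))
replace slot 3: 2·((-4)+(-4)) − (-10) = -6 → (-4,-4,-6)
replace slot 1: 2·((-4)+(-6)) − (-4) = -16 → (-16,-4,-6)
replace slot 3: 2·((-16)+(-4)) − (-6) = -34 → (-16,-4,-34)
replace slot 2: 2·((-16)+(-34)) − (-4) = -96 → (-16,-96,-34)

-16,-96,-34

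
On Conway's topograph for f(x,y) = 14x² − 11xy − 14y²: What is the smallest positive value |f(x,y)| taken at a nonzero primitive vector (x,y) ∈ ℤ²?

descent: ρ → (-14,11,14)  [lands on river]
river: ρ → (14,17,-11)
river: ρ → (-11,27,4)
river: ρ → (4,29,-4)
river: ρ → (-4,27,11)
river: ρ → (11,17,-14)
closes: descent 1, river 6
min |a| on river = 4

4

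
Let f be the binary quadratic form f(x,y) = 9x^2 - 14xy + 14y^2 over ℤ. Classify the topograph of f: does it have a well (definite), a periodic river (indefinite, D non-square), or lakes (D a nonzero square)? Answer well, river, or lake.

D = b²−4ac = (-14)² − 4·9·14 = -308
D < 0 ⇒ definite ⇒ every region one sign ⇒ single well

well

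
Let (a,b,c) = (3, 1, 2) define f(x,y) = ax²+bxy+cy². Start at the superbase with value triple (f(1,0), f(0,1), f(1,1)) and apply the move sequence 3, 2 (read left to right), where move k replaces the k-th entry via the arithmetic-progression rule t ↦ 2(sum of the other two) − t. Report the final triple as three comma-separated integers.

start (3,2,6) = (f(1,0),f(0,1),f(1,1))
replace slot 3: 2·(3+2) − 6 = 4 → (3,2,4)
replace slot 2: 2·(3+4) − 2 = 12 → (3,12,4)

3,12,4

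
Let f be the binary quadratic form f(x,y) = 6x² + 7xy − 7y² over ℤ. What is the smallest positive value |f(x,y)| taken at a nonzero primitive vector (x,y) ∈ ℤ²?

river: ρ → (-7,7,6)
river: ρ → (6,5,-8)
river: ρ → (-8,11,3)
river: ρ → (3,13,-4)
river: ρ → (-4,11,6)
river: ρ → (6,13,-2)
river: ρ → (-2,11,12)
river: ρ → (12,13,-1)
river: ρ → (-1,13,12)
river: ρ → (12,11,-2)
river: ρ → (-2,13,6)
river: ρ → (6,11,-4)
river: ρ → (-4,13,3)
river: ρ → (3,11,-8)
river: ρ → (-8,5,6)
river: ρ → (6,7,-7)
closes: descent 0, river 16
min |a| on river = 1

1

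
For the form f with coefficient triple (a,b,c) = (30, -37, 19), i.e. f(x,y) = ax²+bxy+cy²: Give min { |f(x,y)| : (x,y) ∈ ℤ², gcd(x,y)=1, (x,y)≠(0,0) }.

translate: b→23 (≡-37 mod 60), so (30,-37,19)→(30,23,12)
flip: (30,23,12)→(12,-23,30)
translate: b→1 (≡-23 mod 24), so (12,-23,30)→(12,1,19)
reduced (well bottom): (12,1,19) with a≤c, −a<b≤a
well minimum = a = 12

12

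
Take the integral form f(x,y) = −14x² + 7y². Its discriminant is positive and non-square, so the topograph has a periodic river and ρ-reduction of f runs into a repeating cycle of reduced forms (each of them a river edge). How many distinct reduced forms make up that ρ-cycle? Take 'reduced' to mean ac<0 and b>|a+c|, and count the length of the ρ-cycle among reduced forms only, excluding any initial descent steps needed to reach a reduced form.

D = 392, ⌊√D⌋ = 19
descent: ρ → (7,14,-7)  [lands on river]
river: ρ → (-7,14,7)
ρ-cycle length = 2 (tail of 1 descent step not counted)

2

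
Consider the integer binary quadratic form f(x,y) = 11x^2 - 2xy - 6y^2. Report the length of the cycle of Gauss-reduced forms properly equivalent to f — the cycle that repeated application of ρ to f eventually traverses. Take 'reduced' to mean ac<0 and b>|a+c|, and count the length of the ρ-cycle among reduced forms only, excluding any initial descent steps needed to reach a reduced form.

D = 268, ⌊√D⌋ = 16
descent: ρ → (-6,14,3)  [lands on river]
river: ρ → (3,16,-1)
river: ρ → (-1,16,3)
river: ρ → (3,14,-6)
river: ρ → (-6,10,7)
river: ρ → (7,4,-9)
river: ρ → (-9,14,2)
river: ρ → (2,14,-9)
river: ρ → (-9,4,7)
river: ρ → (7,10,-6)
ρ-cycle length = 10 (tail of 1 descent step not counted)

10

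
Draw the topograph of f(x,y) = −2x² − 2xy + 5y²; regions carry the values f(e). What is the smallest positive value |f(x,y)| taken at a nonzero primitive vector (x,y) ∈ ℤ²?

descent: ρ → (5,2,-2)
descent: ρ → (-2,6,1)  [lands on river]
river: ρ → (1,6,-2)
closes: descent 2, river 2
min |a| on river = 1

1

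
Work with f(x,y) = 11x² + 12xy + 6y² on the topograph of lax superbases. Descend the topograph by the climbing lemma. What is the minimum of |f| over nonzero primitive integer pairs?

translate: b→-10 (≡12 mod 22), so (11,12,6)→(11,-10,5)
flip: (11,-10,5)→(5,10,11)
translate: b→0 (≡10 mod 10), so (5,10,11)→(5,0,6)
reduced (well bottom): (5,0,6) with a≤c, −a<b≤a
well minimum = a = 5

5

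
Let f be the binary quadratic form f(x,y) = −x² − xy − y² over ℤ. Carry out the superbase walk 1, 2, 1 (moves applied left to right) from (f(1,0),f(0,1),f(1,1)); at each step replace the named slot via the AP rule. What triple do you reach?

start (-1,-1,-3) = (f(1,0),f(0,1),f(1,1))
replace slot 1: 2·((-1)+(-3)) − (-1) = -7 → (-7,-1,-3)
replace slot 2: 2·((-7)+(-3)) − (-1) = -19 → (-7,-19,-3)
replace slot 1: 2·((-19)+(-3)) − (-7) = -37 → (-37,-19,-3)

-37,-19,-3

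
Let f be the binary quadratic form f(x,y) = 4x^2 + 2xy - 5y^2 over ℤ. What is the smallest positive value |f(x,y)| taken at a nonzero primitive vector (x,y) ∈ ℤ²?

river: ρ → (-5,8,1)
river: ρ → (1,8,-5)
river: ρ → (-5,2,4)
river: ρ → (4,6,-3)
river: ρ → (-3,6,4)
river: ρ → (4,2,-5)
closes: descent 0, river 6
min |a| on river = 1

1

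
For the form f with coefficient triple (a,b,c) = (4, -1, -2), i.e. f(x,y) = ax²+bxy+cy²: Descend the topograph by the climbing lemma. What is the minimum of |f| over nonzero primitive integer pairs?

descent: ρ → (-2,5,1)  [lands on river]
river: ρ → (1,5,-2)
river: ρ → (-2,3,3)
river: ρ → (3,3,-2)
closes: descent 1, river 4
min |a| on river = 1

1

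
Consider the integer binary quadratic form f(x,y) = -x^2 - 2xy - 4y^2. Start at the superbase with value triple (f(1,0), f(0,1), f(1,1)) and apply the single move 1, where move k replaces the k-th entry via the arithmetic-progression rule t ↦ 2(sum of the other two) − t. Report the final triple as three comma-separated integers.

start (-1,-4,-7) = (f(1,0),f(0,1),f(1,1))
replace slot 1: 2·((-4)+(-7)) − (-1) = -21 → (-21,-4,-7)

-21,-4,-7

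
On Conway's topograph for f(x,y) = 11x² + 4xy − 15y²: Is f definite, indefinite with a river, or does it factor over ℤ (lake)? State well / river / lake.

D = b²−4ac = 4² − 4·11·(-15) = 676
D = 26² is a perfect square ⇒ form factors over ℤ ⇒ lakes

lake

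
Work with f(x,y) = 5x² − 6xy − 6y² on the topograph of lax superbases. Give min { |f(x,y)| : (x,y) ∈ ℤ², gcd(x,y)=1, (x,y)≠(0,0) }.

descent: ρ → (-6,6,5)  [lands on river]
river: ρ → (5,4,-7)
river: ρ → (-7,10,2)
river: ρ → (2,10,-7)
river: ρ → (-7,4,5)
river: ρ → (5,6,-6)
closes: descent 1, river 6
min |a| on river = 2

2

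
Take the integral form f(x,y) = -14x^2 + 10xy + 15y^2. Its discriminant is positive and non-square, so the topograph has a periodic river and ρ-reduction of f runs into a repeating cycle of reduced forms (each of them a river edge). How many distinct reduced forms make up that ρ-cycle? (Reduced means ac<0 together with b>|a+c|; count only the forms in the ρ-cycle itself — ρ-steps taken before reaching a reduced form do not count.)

D = 940, ⌊√D⌋ = 30
river: ρ → (15,20,-9)
river: ρ → (-9,16,19)
river: ρ → (19,22,-6)
river: ρ → (-6,26,11)
river: ρ → (11,18,-14)
river: ρ → (-14,10,15)
ρ-cycle length = 6 (tail of 0 descent steps not counted)

6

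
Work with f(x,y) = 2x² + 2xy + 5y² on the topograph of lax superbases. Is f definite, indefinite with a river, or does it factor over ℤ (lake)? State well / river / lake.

D = b²−4ac = 2² − 4·2·5 = -36
D < 0 ⇒ definite ⇒ every region one sign ⇒ single well

well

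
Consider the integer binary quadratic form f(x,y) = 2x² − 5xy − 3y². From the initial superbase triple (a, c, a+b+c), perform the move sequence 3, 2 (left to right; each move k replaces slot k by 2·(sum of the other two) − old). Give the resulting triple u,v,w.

start (2,-3,-6) = (f(1,0),f(0,1),f(1,1))
replace slot 3: 2·(2+(-3)) − (-6) = 4 → (2,-3,4)
replace slot 2: 2·(2+4) − (-3) = 15 → (2,15,4)

2,15,4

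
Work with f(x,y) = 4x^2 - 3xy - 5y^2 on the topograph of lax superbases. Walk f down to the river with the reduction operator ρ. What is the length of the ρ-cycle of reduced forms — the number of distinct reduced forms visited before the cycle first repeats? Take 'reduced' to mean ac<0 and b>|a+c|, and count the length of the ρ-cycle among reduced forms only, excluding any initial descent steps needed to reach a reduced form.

D = 89, ⌊√D⌋ = 9
descent: ρ → (-5,3,4)  [lands on river]
river: ρ → (4,5,-4)
river: ρ → (-4,3,5)
river: ρ → (5,7,-2)
river: ρ → (-2,9,1)
river: ρ → (1,9,-2)
river: ρ → (-2,7,5)
river: ρ → (5,3,-4)
river: ρ → (-4,5,4)
river: ρ → (4,3,-5)
river: ρ → (-5,7,2)
river: ρ → (2,9,-1)
river: ρ → (-1,9,2)
river: ρ → (2,7,-5)
ρ-cycle length = 14 (tail of 1 descent step not counted)

14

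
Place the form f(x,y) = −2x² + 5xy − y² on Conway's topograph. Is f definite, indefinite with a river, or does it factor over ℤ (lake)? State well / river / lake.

D = b²−4ac = 5² − 4·(-2)·(-1) = 17
D > 0 non-square ⇒ indefinite ⇒ periodic river

river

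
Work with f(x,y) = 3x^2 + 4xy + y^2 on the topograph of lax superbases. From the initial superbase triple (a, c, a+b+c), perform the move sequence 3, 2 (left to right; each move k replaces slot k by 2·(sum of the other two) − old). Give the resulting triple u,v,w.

start (3,1,8) = (f(1,0),f(0,1),f(1,1))
replace slot 3: 2·(3+1) − 8 = 0 → (3,1,0)
replace slot 2: 2·(3+0) − 1 = 5 → (3,5,0)

3,5,0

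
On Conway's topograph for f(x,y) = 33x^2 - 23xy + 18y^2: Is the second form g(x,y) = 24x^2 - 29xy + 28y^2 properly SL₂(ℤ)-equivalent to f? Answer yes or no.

D₁ = -1847, D₂ = -1847
f: flip: (33,-23,18)→(18,23,33)
f: translate: b→-13 (≡23 mod 36), so (18,23,33)→(18,-13,28)
f: reduced (well bottom): (18,-13,28) with a≤c, −a<b≤a
g: translate: b→19 (≡-29 mod 48), so (24,-29,28)→(24,19,23)
g: flip: (24,19,23)→(23,-19,24)
g: reduced (well bottom): (23,-19,24) with a≤c, −a<b≤a
reduced forms (18, -13, 28) vs (23, -19, 24) ⇒ inequivalent

no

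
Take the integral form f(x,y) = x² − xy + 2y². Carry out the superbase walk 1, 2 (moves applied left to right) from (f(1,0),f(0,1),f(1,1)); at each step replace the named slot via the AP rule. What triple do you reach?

start (1,2,2) = (f(1,0),f(0,1),f(1,1))
replace slot 1: 2·(2+2) − 1 = 7 → (7,2,2)
replace slot 2: 2·(7+2) − 2 = 16 → (7,16,2)

7,16,2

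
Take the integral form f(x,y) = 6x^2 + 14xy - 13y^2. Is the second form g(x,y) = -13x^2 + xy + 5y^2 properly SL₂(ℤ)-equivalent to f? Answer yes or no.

D₁ = 508, D₂ = 261
discriminants differ ⇒ not SL₂(ℤ)-equivalent

no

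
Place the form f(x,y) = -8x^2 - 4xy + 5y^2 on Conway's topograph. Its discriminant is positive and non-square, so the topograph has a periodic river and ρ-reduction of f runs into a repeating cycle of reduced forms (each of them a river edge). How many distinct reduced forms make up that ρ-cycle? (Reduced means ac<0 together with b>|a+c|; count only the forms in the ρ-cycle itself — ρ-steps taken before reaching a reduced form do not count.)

D = 176, ⌊√D⌋ = 13
descent: ρ → (5,4,-8)  [lands on river]
river: ρ → (-8,12,1)
river: ρ → (1,12,-8)
river: ρ → (-8,4,5)
river: ρ → (5,6,-7)
river: ρ → (-7,8,4)
river: ρ → (4,8,-7)
river: ρ → (-7,6,5)
ρ-cycle length = 8 (tail of 1 descent step not counted)

8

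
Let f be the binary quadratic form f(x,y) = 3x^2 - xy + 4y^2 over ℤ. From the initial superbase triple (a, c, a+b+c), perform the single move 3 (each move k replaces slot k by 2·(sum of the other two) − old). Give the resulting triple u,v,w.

start (3,4,6) = (f(1,0),f(0,1),f(1,1))
replace slot 3: 2·(3+4) − 6 = 8 → (3,4,8)

3,4,8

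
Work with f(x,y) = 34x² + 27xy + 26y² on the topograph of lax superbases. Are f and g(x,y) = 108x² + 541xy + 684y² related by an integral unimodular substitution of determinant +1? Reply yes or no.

D₁ = -2807, D₂ = -2807
f: flip: (34,27,26)→(26,-27,34)
f: translate: b→25 (≡-27 mod 52), so (26,-27,34)→(26,25,33)
f: reduced (well bottom): (26,25,33) with a≤c, −a<b≤a
g: translate: b→-107 (≡541 mod 216), so (108,541,684)→(108,-107,33)
g: flip: (108,-107,33)→(33,107,108)
g: translate: b→-25 (≡107 mod 66), so (33,107,108)→(33,-25,26)
g: flip: (33,-25,26)→(26,25,33)
g: reduced (well bottom): (26,25,33) with a≤c, −a<b≤a
reduced forms (26, 25, 33) vs (26, 25, 33) ⇒ equivalent

yes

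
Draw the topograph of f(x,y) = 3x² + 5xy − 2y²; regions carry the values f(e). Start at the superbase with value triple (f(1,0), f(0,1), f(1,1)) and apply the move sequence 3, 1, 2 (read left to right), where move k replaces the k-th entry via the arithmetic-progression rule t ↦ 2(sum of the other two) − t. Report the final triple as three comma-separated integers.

start (3,-2,6) = (f(1,0),f(0,1),f(1,1))
replace slot 3: 2·(3+(-2)) − 6 = -4 → (3,-2,-4)
replace slot 1: 2·((-2)+(-4)) − 3 = -15 → (-15,-2,-4)
replace slot 2: 2·((-15)+(-4)) − (-2) = -36 → (-15,-36,-4)

-15,-36,-4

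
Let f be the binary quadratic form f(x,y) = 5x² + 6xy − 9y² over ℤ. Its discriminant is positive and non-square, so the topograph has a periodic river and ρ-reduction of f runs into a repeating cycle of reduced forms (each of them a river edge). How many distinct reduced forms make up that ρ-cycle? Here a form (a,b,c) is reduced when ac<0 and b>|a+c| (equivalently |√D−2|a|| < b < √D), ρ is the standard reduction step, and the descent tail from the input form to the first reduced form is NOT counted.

D = 216, ⌊√D⌋ = 14
river: ρ → (-9,12,2)
river: ρ → (2,12,-9)
river: ρ → (-9,6,5)
river: ρ → (5,14,-1)
river: ρ → (-1,14,5)
river: ρ → (5,6,-9)
ρ-cycle length = 6 (tail of 0 descent steps not counted)

6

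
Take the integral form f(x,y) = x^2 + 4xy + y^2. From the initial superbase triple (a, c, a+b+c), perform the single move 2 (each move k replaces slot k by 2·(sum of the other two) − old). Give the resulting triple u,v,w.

start (1,1,6) = (f(1,0),f(0,1),f(1,1))
replace slot 2: 2·(1+6) − 1 = 13 → (1,13,6)

1,13,6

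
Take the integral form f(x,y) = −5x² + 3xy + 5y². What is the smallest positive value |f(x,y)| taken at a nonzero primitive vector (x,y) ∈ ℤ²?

river: ρ → (5,7,-3)
river: ρ → (-3,5,7)
river: ρ → (7,9,-1)
river: ρ → (-1,9,7)
river: ρ → (7,5,-3)
river: ρ → (-3,7,5)
river: ρ → (5,3,-5)
river: ρ → (-5,7,3)
river: ρ → (3,5,-7)
river: ρ → (-7,9,1)
river: ρ → (1,9,-7)
river: ρ → (-7,5,3)
river: ρ → (3,7,-5)
river: ρ → (-5,3,5)
closes: descent 0, river 14
min |a| on river = 1

1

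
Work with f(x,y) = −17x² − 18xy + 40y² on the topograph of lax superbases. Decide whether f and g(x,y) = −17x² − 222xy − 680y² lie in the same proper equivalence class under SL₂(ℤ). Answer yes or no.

D₁ = 3044, D₂ = 3044
river cycle of f (length 14): (-17, 50, 8), (8, 46, -29), (-29, 12, 25), (25, 38, -16), (-16, 26, 37), (37, 48, -5), (-5, 52, 17), (17, 50, -8), (-8, 46, 29), (29, 12, -25), … (4 more)
river cycle of g (length 14): (-17, 50, 8), (8, 46, -29), (-29, 12, 25), (25, 38, -16), (-16, 26, 37), (37, 48, -5), (-5, 52, 17), (17, 50, -8), (-8, 46, 29), (29, 12, -25), … (4 more)
cycles coincide ⇒ equivalent

yes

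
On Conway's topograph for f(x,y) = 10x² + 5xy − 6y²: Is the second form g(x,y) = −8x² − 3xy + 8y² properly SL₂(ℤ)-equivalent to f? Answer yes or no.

D₁ = 265, D₂ = 265
river cycle of f (length 22): (-6, 7, 9), (9, 11, -4), (-4, 13, 6), (6, 11, -6), (-6, 13, 4), (4, 11, -9), (-9, 7, 6), (6, 5, -10), (-10, 15, 1), (1, 15, -10), … (12 more)
river cycle of g (length 18): (8, 3, -8), (-8, 13, 3), (3, 11, -12), (-12, 13, 2), (2, 15, -5), (-5, 15, 2), (2, 13, -12), (-12, 11, 3), (3, 13, -8), (-8, 3, 8), … (8 more)
cycles differ ⇒ inequivalent

no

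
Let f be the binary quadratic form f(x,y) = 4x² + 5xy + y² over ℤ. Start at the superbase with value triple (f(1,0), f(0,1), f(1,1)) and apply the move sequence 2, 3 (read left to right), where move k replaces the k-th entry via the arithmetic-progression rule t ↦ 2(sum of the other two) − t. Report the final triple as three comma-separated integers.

start (4,1,10) = (f(1,0),f(0,1),f(1,1))
replace slot 2: 2·(4+10) − 1 = 27 → (4,27,10)
replace slot 3: 2·(4+27) − 10 = 52 → (4,27,52)

4,27,52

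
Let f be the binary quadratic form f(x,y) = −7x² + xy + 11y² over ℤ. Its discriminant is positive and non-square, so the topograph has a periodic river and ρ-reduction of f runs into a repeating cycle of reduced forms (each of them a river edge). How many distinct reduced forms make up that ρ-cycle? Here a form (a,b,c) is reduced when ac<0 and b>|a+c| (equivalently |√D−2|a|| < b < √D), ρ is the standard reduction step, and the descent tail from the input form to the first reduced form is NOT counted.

D = 309, ⌊√D⌋ = 17
descent: ρ → (11,-1,-7)
descent: ρ → (-7,15,3)  [lands on river]
river: ρ → (3,15,-7)
river: ρ → (-7,13,5)
river: ρ → (5,17,-1)
river: ρ → (-1,17,5)
river: ρ → (5,13,-7)
ρ-cycle length = 6 (tail of 2 descent steps not counted)

6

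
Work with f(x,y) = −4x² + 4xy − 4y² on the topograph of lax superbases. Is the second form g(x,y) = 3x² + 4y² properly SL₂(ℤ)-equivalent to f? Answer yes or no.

D₁ = -48, D₂ = -48
f is negative-definite; reduce −f:
−f: translate: b→4 (≡-4 mod 8), so (4,-4,4)→(4,4,4)
−f: reduced (well bottom): (4,4,4) with a≤c, −a<b≤a
flip sign back: reduced form of f is (-4,-4,-4)
g: reduced (well bottom): (3,0,4) with a≤c, −a<b≤a
reduced forms (-4, -4, -4) vs (3, 0, 4) ⇒ inequivalent

no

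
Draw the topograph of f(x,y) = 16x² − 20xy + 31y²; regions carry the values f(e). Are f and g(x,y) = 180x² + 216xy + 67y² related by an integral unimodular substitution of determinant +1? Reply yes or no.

D₁ = -1584, D₂ = -1584
f: translate: b→12 (≡-20 mod 32), so (16,-20,31)→(16,12,27)
f: reduced (well bottom): (16,12,27) with a≤c, −a<b≤a
g: translate: b→-144 (≡216 mod 360), so (180,216,67)→(180,-144,31)
g: flip: (180,-144,31)→(31,144,180)
g: translate: b→20 (≡144 mod 62), so (31,144,180)→(31,20,16)
g: flip: (31,20,16)→(16,-20,31)
g: translate: b→12 (≡-20 mod 32), so (16,-20,31)→(16,12,27)
g: reduced (well bottom): (16,12,27) with a≤c, −a<b≤a
reduced forms (16, 12, 27) vs (16, 12, 27) ⇒ equivalent

yes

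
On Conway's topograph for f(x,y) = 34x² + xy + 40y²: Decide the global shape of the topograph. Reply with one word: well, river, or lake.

D = b²−4ac = 1² − 4·34·40 = -5439
D < 0 ⇒ definite ⇒ every region one sign ⇒ single well

well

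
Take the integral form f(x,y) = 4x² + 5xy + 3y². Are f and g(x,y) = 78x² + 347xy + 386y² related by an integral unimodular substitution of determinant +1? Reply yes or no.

D₁ = -23, D₂ = -23
f: translate: b→-3 (≡5 mod 8), so (4,5,3)→(4,-3,2)
f: flip: (4,-3,2)→(2,3,4)
f: translate: b→-1 (≡3 mod 4), so (2,3,4)→(2,-1,3)
f: reduced (well bottom): (2,-1,3) with a≤c, −a<b≤a
g: translate: b→35 (≡347 mod 156), so (78,347,386)→(78,35,4)
g: flip: (78,35,4)→(4,-35,78)
g: translate: b→-3 (≡-35 mod 8), so (4,-35,78)→(4,-3,2)
g: flip: (4,-3,2)→(2,3,4)
g: translate: b→-1 (≡3 mod 4), so (2,3,4)→(2,-1,3)
g: reduced (well bottom): (2,-1,3) with a≤c, −a<b≤a
reduced forms (2, -1, 3) vs (2, -1, 3) ⇒ equivalent

yes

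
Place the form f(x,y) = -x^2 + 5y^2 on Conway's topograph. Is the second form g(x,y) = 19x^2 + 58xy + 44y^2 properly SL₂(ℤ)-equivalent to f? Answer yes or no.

D₁ = 20, D₂ = 20
river cycle of f (length 2): (-1, 4, 1), (1, 4, -1)
river cycle of g (length 2): (-1, 4, 1), (1, 4, -1)
cycles coincide ⇒ equivalent

yes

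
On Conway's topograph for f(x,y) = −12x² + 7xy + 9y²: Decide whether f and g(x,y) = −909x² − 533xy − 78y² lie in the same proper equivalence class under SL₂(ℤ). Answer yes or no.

D₁ = 481, D₂ = 481
river cycle of f (length 30): (9, 11, -10), (-10, 9, 10), (10, 11, -9), (-9, 7, 12), (12, 17, -4), (-4, 15, 16), (16, 17, -3), (-3, 19, 10), (10, 21, -1), (-1, 21, 10), … (20 more)
river cycle of g (length 30): (-12, 7, 9), (9, 11, -10), (-10, 9, 10), (10, 11, -9), (-9, 7, 12), (12, 17, -4), (-4, 15, 16), (16, 17, -3), (-3, 19, 10), (10, 21, -1), … (20 more)
cycles coincide ⇒ equivalent

yes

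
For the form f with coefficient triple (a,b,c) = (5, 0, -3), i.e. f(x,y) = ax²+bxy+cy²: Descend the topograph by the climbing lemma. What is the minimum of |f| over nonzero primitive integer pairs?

descent: ρ → (-3,6,2)  [lands on river]
river: ρ → (2,6,-3)
closes: descent 1, river 2
min |a| on river = 2

2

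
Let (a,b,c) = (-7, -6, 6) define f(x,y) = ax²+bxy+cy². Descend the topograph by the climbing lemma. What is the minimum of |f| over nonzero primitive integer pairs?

descent: ρ → (6,6,-7)  [lands on river]
river: ρ → (-7,8,5)
river: ρ → (5,12,-3)
river: ρ → (-3,12,5)
river: ρ → (5,8,-7)
river: ρ → (-7,6,6)
closes: descent 1, river 6
min |a| on river = 3

3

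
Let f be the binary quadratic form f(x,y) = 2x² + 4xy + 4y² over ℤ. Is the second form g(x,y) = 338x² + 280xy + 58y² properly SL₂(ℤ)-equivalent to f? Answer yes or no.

D₁ = -16, D₂ = -16
f: translate: b→0 (≡4 mod 4), so (2,4,4)→(2,0,2)
f: reduced (well bottom): (2,0,2) with a≤c, −a<b≤a
g: flip: (338,280,58)→(58,-280,338)
g: translate: b→-48 (≡-280 mod 116), so (58,-280,338)→(58,-48,10)
g: flip: (58,-48,10)→(10,48,58)
g: translate: b→8 (≡48 mod 20), so (10,48,58)→(10,8,2)
g: flip: (10,8,2)→(2,-8,10)
g: translate: b→0 (≡-8 mod 4), so (2,-8,10)→(2,0,2)
g: reduced (well bottom): (2,0,2) with a≤c, −a<b≤a
reduced forms (2, 0, 2) vs (2, 0, 2) ⇒ equivalent

yes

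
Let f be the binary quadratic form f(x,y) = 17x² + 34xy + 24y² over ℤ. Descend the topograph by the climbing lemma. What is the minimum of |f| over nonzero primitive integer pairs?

translate: b→0 (≡34 mod 34), so (17,34,24)→(17,0,7)
flip: (17,0,7)→(7,0,17)
reduced (well bottom): (7,0,17) with a≤c, −a<b≤a
well minimum = a = 7

7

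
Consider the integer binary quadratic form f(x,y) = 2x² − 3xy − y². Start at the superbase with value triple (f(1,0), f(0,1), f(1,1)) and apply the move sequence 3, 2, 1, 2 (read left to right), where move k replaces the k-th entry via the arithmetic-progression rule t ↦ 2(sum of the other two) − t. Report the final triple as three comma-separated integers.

start (2,-1,-2) = (f(1,0),f(0,1),f(1,1))
replace slot 3: 2·(2+(-1)) − (-2) = 4 → (2,-1,4)
replace slot 2: 2·(2+4) − (-1) = 13 → (2,13,4)
replace slot 1: 2·(13+4) − 2 = 32 → (32,13,4)
replace slot 2: 2·(32+4) − 13 = 59 → (32,59,4)

32,59,4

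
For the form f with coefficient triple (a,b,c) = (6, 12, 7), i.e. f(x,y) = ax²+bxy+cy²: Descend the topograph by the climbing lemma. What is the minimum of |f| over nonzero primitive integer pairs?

translate: b→0 (≡12 mod 12), so (6,12,7)→(6,0,1)
flip: (6,0,1)→(1,0,6)
reduced (well bottom): (1,0,6) with a≤c, −a<b≤a
well minimum = a = 1

1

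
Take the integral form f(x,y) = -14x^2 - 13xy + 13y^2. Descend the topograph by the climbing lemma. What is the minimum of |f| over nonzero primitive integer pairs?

descent: ρ → (13,13,-14)  [lands on river]
river: ρ → (-14,15,12)
river: ρ → (12,9,-17)
river: ρ → (-17,25,4)
river: ρ → (4,23,-23)
river: ρ → (-23,23,4)
river: ρ → (4,25,-17)
river: ρ → (-17,9,12)
river: ρ → (12,15,-14)
river: ρ → (-14,13,13)
closes: descent 1, river 10
min |a| on river = 4

4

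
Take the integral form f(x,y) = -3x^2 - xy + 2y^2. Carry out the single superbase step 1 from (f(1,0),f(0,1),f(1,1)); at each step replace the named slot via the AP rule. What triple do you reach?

start (-3,2,-2) = (f(1,0),f(0,1),f(1,1))
replace slot 1: 2·(2+(-2)) − (-3) = 3 → (3,2,-2)

3,2,-2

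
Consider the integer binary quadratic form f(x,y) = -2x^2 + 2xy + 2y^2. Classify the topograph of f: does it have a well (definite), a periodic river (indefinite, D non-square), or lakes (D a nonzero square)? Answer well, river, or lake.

D = b²−4ac = 2² − 4·(-2)·2 = 20
D > 0 non-square ⇒ indefinite ⇒ periodic river

river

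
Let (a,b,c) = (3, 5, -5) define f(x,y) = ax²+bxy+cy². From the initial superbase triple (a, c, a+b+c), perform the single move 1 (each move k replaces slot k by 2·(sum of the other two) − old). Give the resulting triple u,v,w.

start (3,-5,3) = (f(1,0),f(0,1),f(1,1))
replace slot 1: 2·((-5)+3) − 3 = -7 → (-7,-5,3)

-7,-5,3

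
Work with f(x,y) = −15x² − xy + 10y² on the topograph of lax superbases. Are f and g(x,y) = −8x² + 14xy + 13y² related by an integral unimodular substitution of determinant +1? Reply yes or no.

D₁ = 601, D₂ = 612
discriminants differ ⇒ not SL₂(ℤ)-equivalent

no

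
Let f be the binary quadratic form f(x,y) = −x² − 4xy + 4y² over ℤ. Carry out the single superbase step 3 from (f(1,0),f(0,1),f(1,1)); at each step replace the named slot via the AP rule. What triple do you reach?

start (-1,4,-1) = (f(1,0),f(0,1),f(1,1))
replace slot 3: 2·((-1)+4) − (-1) = 7 → (-1,4,7)

-1,4,7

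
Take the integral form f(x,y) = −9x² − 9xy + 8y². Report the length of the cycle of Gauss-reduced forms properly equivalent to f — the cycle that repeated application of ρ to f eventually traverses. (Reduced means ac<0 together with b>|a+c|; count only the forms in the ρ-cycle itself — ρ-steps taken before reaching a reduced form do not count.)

D = 369, ⌊√D⌋ = 19
descent: ρ → (8,9,-9)  [lands on river]
river: ρ → (-9,9,8)
river: ρ → (8,7,-10)
river: ρ → (-10,13,5)
river: ρ → (5,17,-4)
river: ρ → (-4,15,9)
river: ρ → (9,3,-10)
river: ρ → (-10,17,2)
river: ρ → (2,19,-1)
river: ρ → (-1,19,2)
river: ρ → (2,17,-10)
river: ρ → (-10,3,9)
river: ρ → (9,15,-4)
river: ρ → (-4,17,5)
river: ρ → (5,13,-10)
river: ρ → (-10,7,8)
ρ-cycle length = 16 (tail of 1 descent step not counted)

16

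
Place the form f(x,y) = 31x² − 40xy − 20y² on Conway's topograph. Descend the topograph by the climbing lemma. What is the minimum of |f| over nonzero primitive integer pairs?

descent: ρ → (-20,40,31)  [lands on river]
river: ρ → (31,22,-29)
river: ρ → (-29,36,24)
river: ρ → (24,60,-5)
river: ρ → (-5,60,24)
river: ρ → (24,36,-29)
river: ρ → (-29,22,31)
river: ρ → (31,40,-20)
closes: descent 1, river 8
min |a| on river = 5

5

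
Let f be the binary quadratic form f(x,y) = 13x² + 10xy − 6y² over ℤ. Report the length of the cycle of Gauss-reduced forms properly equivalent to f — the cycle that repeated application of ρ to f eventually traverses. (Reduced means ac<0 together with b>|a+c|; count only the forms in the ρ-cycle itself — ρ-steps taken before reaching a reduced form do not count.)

D = 412, ⌊√D⌋ = 20
river: ρ → (-6,14,9)
river: ρ → (9,4,-11)
river: ρ → (-11,18,2)
river: ρ → (2,18,-11)
river: ρ → (-11,4,9)
river: ρ → (9,14,-6)
river: ρ → (-6,10,13)
river: ρ → (13,16,-3)
river: ρ → (-3,20,1)
river: ρ → (1,20,-3)
river: ρ → (-3,16,13)
river: ρ → (13,10,-6)
ρ-cycle length = 12 (tail of 0 descent steps not counted)

12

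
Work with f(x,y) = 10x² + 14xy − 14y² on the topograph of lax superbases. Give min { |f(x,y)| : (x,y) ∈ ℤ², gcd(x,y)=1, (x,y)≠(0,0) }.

river: ρ → (-14,14,10)
river: ρ → (10,26,-2)
river: ρ → (-2,26,10)
river: ρ → (10,14,-14)
closes: descent 0, river 4
min |a| on river = 2

2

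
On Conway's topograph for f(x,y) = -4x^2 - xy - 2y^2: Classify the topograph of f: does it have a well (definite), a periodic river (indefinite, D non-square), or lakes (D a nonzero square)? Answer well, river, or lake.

D = b²−4ac = (-1)² − 4·(-4)·(-2) = -31
D < 0 ⇒ definite ⇒ every region one sign ⇒ single well

well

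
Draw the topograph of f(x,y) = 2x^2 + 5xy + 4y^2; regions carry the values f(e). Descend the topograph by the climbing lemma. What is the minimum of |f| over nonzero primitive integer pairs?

translate: b→1 (≡5 mod 4), so (2,5,4)→(2,1,1)
flip: (2,1,1)→(1,-1,2)
translate: b→1 (≡-1 mod 2), so (1,-1,2)→(1,1,2)
reduced (well bottom): (1,1,2) with a≤c, −a<b≤a
well minimum = a = 1

1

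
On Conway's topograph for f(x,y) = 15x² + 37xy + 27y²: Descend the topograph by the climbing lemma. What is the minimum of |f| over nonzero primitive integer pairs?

translate: b→7 (≡37 mod 30), so (15,37,27)→(15,7,5)
flip: (15,7,5)→(5,-7,15)
translate: b→3 (≡-7 mod 10), so (5,-7,15)→(5,3,13)
reduced (well bottom): (5,3,13) with a≤c, −a<b≤a
well minimum = a = 5

5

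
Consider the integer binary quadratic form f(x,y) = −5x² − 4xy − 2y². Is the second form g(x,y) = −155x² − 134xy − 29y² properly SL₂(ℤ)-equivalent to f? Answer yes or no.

D₁ = -24, D₂ = -24
f is negative-definite; reduce −f:
−f: flip: (5,4,2)→(2,-4,5)
−f: translate: b→0 (≡-4 mod 4), so (2,-4,5)→(2,0,3)
−f: reduced (well bottom): (2,0,3) with a≤c, −a<b≤a
flip sign back: reduced form of f is (-2,0,-3)
g is negative-definite; reduce −g:
−g: flip: (155,134,29)→(29,-134,155)
−g: translate: b→-18 (≡-134 mod 58), so (29,-134,155)→(29,-18,3)
−g: flip: (29,-18,3)→(3,18,29)
−g: translate: b→0 (≡18 mod 6), so (3,18,29)→(3,0,2)
−g: flip: (3,0,2)→(2,0,3)
−g: reduced (well bottom): (2,0,3) with a≤c, −a<b≤a
flip sign back: reduced form of g is (-2,0,-3)
reduced forms (-2, 0, -3) vs (-2, 0, -3) ⇒ equivalent

yes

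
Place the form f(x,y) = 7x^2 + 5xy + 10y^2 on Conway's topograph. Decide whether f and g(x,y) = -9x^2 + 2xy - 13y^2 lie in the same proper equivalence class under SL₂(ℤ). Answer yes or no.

D₁ = -255, D₂ = -464
discriminants differ ⇒ not SL₂(ℤ)-equivalent

no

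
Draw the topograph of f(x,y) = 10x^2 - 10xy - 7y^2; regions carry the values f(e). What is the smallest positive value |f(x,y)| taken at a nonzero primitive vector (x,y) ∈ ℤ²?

descent: ρ → (-7,10,10)  [lands on river]
river: ρ → (10,10,-7)
river: ρ → (-7,18,2)
river: ρ → (2,18,-7)
closes: descent 1, river 4
min |a| on river = 2

2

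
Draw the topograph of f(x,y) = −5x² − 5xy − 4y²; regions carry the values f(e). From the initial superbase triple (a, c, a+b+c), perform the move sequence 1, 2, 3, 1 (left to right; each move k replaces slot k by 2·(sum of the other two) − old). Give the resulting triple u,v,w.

start (-5,-4,-14) = (f(1,0),f(0,1),f(1,1))
replace slot 1: 2·((-4)+(-14)) − (-5) = -31 → (-31,-4,-14)
replace slot 2: 2·((-31)+(-14)) − (-4) = -86 → (-31,-86,-14)
replace slot 3: 2·((-31)+(-86)) − (-14) = -220 → (-31,-86,-220)
replace slot 1: 2·((-86)+(-220)) − (-31) = -581 → (-581,-86,-220)

-581,-86,-220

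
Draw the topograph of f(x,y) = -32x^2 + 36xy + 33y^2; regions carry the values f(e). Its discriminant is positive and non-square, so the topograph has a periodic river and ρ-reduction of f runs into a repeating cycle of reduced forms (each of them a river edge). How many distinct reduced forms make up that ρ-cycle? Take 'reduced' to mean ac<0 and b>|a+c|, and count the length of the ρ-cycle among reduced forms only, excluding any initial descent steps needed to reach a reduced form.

D = 5520, ⌊√D⌋ = 74
river: ρ → (33,30,-35)
river: ρ → (-35,40,28)
river: ρ → (28,72,-3)
river: ρ → (-3,72,28)
river: ρ → (28,40,-35)
river: ρ → (-35,30,33)
river: ρ → (33,36,-32)
river: ρ → (-32,28,37)
river: ρ → (37,46,-23)
river: ρ → (-23,46,37)
river: ρ → (37,28,-32)
river: ρ → (-32,36,33)
ρ-cycle length = 12 (tail of 0 descent steps not counted)

12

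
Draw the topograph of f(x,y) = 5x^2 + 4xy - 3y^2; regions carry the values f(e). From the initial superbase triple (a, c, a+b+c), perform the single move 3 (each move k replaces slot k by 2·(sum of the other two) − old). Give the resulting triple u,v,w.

start (5,-3,6) = (f(1,0),f(0,1),f(1,1))
replace slot 3: 2·(5+(-3)) − 6 = -2 → (5,-3,-2)

5,-3,-2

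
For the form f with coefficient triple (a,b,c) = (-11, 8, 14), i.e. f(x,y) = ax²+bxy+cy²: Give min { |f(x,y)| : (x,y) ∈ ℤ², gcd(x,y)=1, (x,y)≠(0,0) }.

river: ρ → (14,20,-5)
river: ρ → (-5,20,14)
river: ρ → (14,8,-11)
river: ρ → (-11,14,11)
river: ρ → (11,8,-14)
river: ρ → (-14,20,5)
river: ρ → (5,20,-14)
river: ρ → (-14,8,11)
river: ρ → (11,14,-11)
river: ρ → (-11,8,14)
closes: descent 0, river 10
min |a| on river = 5

5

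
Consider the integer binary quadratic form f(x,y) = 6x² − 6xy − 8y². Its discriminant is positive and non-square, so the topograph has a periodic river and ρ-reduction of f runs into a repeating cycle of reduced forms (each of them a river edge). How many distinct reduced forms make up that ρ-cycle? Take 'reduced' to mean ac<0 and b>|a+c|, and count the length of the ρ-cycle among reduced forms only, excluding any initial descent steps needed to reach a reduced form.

D = 228, ⌊√D⌋ = 15
descent: ρ → (-8,6,6)  [lands on river]
river: ρ → (6,6,-8)
river: ρ → (-8,10,4)
river: ρ → (4,14,-2)
river: ρ → (-2,14,4)
river: ρ → (4,10,-8)
ρ-cycle length = 6 (tail of 1 descent step not counted)

6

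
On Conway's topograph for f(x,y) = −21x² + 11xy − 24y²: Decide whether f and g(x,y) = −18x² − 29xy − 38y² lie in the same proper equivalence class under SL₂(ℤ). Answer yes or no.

D₁ = -1895, D₂ = -1895
f is negative-definite; reduce −f:
−f: reduced (well bottom): (21,-11,24) with a≤c, −a<b≤a
flip sign back: reduced form of f is (-21,11,-24)
g is negative-definite; reduce −g:
−g: translate: b→-7 (≡29 mod 36), so (18,29,38)→(18,-7,27)
−g: reduced (well bottom): (18,-7,27) with a≤c, −a<b≤a
flip sign back: reduced form of g is (-18,7,-27)
reduced forms (-21, 11, -24) vs (-18, 7, -27) ⇒ inequivalent

no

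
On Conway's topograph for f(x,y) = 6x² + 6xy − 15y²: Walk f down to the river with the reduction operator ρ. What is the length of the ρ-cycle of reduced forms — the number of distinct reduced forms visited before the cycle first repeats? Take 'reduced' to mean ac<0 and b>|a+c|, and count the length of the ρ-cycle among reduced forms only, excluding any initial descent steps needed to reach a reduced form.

D = 396, ⌊√D⌋ = 19
descent: ρ → (-15,-6,6)
descent: ρ → (6,18,-3)  [lands on river]
river: ρ → (-3,18,6)
ρ-cycle length = 2 (tail of 2 descent steps not counted)

2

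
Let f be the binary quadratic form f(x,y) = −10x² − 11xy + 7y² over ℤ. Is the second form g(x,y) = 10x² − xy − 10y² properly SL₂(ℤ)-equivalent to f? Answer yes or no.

D₁ = 401, D₂ = 401
river cycle of f (length 10): (7, 11, -10), (-10, 9, 8), (8, 7, -11), (-11, 15, 4), (4, 17, -7), (-7, 11, 10), (10, 9, -8), (-8, 7, 11), (11, 15, -4), (-4, 17, 7)
river cycle of g (length 6): (-10, 1, 10), (10, 19, -1), (-1, 19, 10), (10, 1, -10), (-10, 19, 1), (1, 19, -10)
cycles differ ⇒ inequivalent

no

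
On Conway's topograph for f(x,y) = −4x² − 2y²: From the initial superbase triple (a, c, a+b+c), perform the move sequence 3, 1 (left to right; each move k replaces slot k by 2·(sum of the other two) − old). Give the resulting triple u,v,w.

start (-4,-2,-6) = (f(1,0),f(0,1),f(1,1))
replace slot 3: 2·((-4)+(-2)) − (-6) = -6 → (-4,-2,-6)
replace slot 1: 2·((-2)+(-6)) − (-4) = -12 → (-12,-2,-6)

-12,-2,-6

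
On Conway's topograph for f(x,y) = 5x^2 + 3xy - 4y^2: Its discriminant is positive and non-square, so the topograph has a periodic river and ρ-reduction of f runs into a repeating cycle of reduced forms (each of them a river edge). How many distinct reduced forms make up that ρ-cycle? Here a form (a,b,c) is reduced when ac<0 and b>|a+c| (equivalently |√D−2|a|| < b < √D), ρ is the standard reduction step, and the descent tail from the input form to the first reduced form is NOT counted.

D = 89, ⌊√D⌋ = 9
river: ρ → (-4,5,4)
river: ρ → (4,3,-5)
river: ρ → (-5,7,2)
river: ρ → (2,9,-1)
river: ρ → (-1,9,2)
river: ρ → (2,7,-5)
river: ρ → (-5,3,4)
river: ρ → (4,5,-4)
river: ρ → (-4,3,5)
river: ρ → (5,7,-2)
river: ρ → (-2,9,1)
river: ρ → (1,9,-2)
river: ρ → (-2,7,5)
river: ρ → (5,3,-4)
ρ-cycle length = 14 (tail of 0 descent steps not counted)

14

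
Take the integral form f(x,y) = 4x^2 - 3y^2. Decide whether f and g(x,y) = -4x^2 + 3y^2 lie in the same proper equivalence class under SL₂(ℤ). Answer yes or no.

D₁ = 48, D₂ = 48
river cycle of f (length 2): (-3, 6, 1), (1, 6, -3)
river cycle of g (length 2): (3, 6, -1), (-1, 6, 3)
cycles differ ⇒ inequivalent

no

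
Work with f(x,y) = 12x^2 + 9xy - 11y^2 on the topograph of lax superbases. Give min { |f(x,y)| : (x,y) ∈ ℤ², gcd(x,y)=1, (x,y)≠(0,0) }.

river: ρ → (-11,13,10)
river: ρ → (10,7,-14)
river: ρ → (-14,21,3)
river: ρ → (3,21,-14)
river: ρ → (-14,7,10)
river: ρ → (10,13,-11)
river: ρ → (-11,9,12)
river: ρ → (12,15,-8)
river: ρ → (-8,17,10)
river: ρ → (10,23,-2)
river: ρ → (-2,21,21)
river: ρ → (21,21,-2)
river: ρ → (-2,23,10)
river: ρ → (10,17,-8)
river: ρ → (-8,15,12)
river: ρ → (12,9,-11)
closes: descent 0, river 16
min |a| on river = 2

2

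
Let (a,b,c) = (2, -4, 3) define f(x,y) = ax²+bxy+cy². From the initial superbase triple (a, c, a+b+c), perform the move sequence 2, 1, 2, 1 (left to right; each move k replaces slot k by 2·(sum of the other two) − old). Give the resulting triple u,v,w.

start (2,3,1) = (f(1,0),f(0,1),f(1,1))
replace slot 2: 2·(2+1) − 3 = 3 → (2,3,1)
replace slot 1: 2·(3+1) − 2 = 6 → (6,3,1)
replace slot 2: 2·(6+1) − 3 = 11 → (6,11,1)
replace slot 1: 2·(11+1) − 6 = 18 → (18,11,1)

18,11,1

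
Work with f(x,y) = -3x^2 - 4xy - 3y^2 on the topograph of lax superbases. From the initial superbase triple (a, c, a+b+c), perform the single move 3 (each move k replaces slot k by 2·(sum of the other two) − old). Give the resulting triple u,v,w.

start (-3,-3,-10) = (f(1,0),f(0,1),f(1,1))
replace slot 3: 2·((-3)+(-3)) − (-10) = -2 → (-3,-3,-2)

-3,-3,-2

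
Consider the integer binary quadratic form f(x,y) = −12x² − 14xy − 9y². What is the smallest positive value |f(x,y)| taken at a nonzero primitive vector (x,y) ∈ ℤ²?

translate: b→-10 (≡14 mod 24), so (12,14,9)→(12,-10,7)
flip: (12,-10,7)→(7,10,12)
translate: b→-4 (≡10 mod 14), so (7,10,12)→(7,-4,9)
reduced (well bottom): (7,-4,9) with a≤c, −a<b≤a
well minimum |f| = |-7| = 7 (negative-definite)

7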